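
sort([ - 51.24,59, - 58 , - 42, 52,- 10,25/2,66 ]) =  [ - 58,-51.24, - 42,-10,25/2,  52, 59, 66 ]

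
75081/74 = 75081/74 = 1014.61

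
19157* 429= 8218353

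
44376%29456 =14920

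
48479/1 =48479= 48479.00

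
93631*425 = 39793175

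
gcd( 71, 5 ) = 1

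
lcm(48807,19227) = 634491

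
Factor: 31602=2^1*3^1*23^1*229^1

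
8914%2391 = 1741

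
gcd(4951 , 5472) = 1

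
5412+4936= 10348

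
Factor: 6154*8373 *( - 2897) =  - 2^1 * 3^1* 17^1 * 181^1*2791^1*2897^1 = - 149274999474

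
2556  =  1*2556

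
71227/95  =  71227/95=749.76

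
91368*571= 52171128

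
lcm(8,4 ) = 8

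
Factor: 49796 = 2^2*59^1*211^1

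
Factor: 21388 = 2^2 *5347^1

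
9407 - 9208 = 199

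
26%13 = 0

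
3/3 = 1 = 1.00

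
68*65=4420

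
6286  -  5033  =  1253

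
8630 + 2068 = 10698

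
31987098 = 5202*6149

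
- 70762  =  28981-99743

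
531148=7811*68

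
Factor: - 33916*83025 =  - 2815875900 = -2^2*3^4*5^2*41^1*61^1 * 139^1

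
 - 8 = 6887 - 6895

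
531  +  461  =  992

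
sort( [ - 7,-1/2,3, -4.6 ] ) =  [ - 7, - 4.6, - 1/2,3 ] 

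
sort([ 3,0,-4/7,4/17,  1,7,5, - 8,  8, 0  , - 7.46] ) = [ - 8,  -  7.46, - 4/7, 0,0,4/17,1 , 3, 5,  7,8]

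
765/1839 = 255/613 = 0.42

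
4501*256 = 1152256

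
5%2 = 1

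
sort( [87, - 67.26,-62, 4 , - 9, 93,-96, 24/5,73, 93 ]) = [-96, - 67.26,-62, - 9,  4,24/5, 73, 87, 93,93]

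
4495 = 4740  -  245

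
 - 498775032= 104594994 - 603370026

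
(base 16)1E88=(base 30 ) 8KG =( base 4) 1322020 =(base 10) 7816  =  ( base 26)BEG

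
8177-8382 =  - 205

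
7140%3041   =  1058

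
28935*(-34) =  - 983790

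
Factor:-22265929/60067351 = -7^1*19^1*167413^1* 60067351^( - 1) 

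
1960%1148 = 812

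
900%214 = 44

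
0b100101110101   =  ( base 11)1901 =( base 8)4565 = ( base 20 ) 611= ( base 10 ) 2421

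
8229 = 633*13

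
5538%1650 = 588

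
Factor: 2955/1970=3/2  =  2^( - 1)*3^1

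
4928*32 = 157696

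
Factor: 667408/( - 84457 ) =  -  2^4 * 7^1*59^1* 101^1*84457^( - 1)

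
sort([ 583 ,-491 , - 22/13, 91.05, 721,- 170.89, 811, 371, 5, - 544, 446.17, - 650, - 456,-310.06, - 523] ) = [-650, - 544, - 523,  -  491, - 456,-310.06, - 170.89,- 22/13 , 5, 91.05,371, 446.17,  583, 721, 811]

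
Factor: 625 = 5^4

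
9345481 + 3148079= 12493560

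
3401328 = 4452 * 764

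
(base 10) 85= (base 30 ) 2P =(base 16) 55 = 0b1010101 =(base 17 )50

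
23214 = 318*73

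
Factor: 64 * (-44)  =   - 2^8 * 11^1 = - 2816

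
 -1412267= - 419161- 993106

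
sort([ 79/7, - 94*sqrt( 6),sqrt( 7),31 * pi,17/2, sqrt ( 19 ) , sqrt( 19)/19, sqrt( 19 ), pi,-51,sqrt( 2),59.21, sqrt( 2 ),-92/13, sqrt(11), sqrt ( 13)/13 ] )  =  [ - 94 * sqrt( 6 ), - 51,-92/13,  sqrt( 19 ) /19,  sqrt(13 )/13 , sqrt (2),sqrt( 2),sqrt(7),pi, sqrt( 11)  ,  sqrt(19), sqrt( 19),  17/2,79/7, 59.21, 31 * pi ]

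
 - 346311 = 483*(-717) 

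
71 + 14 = 85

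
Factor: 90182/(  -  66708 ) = - 45091/33354 =-  2^( - 1) * 3^(-2 )*17^( - 1 )*67^1*109^(-1) * 673^1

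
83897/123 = 83897/123 = 682.09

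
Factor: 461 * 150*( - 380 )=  - 2^3*3^1 * 5^3*19^1*461^1 = -  26277000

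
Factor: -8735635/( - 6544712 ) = 2^( - 3)  *  5^1*173^1*199^( - 1) * 4111^( - 1 )*10099^1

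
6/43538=3/21769 = 0.00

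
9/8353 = 9/8353 = 0.00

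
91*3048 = 277368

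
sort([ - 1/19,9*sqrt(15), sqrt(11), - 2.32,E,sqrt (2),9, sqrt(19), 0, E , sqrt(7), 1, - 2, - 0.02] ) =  [ - 2.32, - 2,-1/19, - 0.02,0,  1, sqrt( 2 ), sqrt( 7),E,E, sqrt(11), sqrt( 19),9, 9*sqrt(15) ] 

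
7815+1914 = 9729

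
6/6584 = 3/3292 = 0.00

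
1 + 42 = 43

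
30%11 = 8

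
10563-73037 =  - 62474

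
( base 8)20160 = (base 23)fg1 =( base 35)6r9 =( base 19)1401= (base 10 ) 8304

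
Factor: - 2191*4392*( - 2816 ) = 2^11*3^2*7^1*11^1*61^1 * 313^1 = 27098007552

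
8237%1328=269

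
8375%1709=1539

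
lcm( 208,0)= 0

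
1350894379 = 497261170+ 853633209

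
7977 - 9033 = - 1056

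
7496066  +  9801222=17297288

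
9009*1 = 9009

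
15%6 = 3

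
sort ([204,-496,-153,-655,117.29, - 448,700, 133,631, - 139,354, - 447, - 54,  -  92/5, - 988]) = [-988,  -  655,  -  496, - 448, - 447, - 153 , - 139,-54, - 92/5,117.29,133,204,354,631,700]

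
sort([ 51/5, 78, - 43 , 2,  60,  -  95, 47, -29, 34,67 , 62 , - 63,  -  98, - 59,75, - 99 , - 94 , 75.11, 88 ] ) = [ - 99 , - 98 ,  -  95 ,-94,  -  63,-59 , -43, - 29, 2 , 51/5, 34, 47,60, 62, 67,75 , 75.11, 78,88 ] 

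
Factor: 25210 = 2^1*5^1*2521^1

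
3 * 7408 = 22224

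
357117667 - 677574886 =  - 320457219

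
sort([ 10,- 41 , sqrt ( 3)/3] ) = [ - 41, sqrt( 3)/3, 10]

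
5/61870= 1/12374 = 0.00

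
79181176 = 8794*9004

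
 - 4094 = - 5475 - - 1381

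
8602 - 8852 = - 250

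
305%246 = 59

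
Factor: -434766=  - 2^1*3^1*72461^1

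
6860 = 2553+4307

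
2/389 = 2/389 =0.01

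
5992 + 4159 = 10151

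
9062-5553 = 3509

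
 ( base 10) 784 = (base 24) 18g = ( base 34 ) n2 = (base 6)3344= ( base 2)1100010000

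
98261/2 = 98261/2   =  49130.50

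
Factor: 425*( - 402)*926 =-2^2*3^1*5^2*17^1*67^1*463^1 =-  158207100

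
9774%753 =738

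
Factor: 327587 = 13^1*113^1*223^1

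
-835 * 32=-26720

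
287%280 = 7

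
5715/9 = 635 =635.00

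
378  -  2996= - 2618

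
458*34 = 15572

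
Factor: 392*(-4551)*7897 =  - 14088184824 = - 2^3*3^1*7^2*37^1 *41^1 * 53^1*149^1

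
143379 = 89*1611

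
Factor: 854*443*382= 2^2* 7^1*61^1 * 191^1 * 443^1 = 144519004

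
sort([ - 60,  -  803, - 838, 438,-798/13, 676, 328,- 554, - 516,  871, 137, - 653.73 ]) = [  -  838, - 803,-653.73, - 554,- 516,-798/13, - 60, 137  ,  328,438, 676, 871] 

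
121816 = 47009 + 74807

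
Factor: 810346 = 2^1*419^1*967^1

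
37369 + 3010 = 40379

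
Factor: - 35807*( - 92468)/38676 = 827750419/9669 = 3^( - 1)*11^ ( - 1 ) * 61^1*293^( - 1 )*587^1*23117^1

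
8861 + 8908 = 17769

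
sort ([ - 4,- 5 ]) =[ - 5, - 4]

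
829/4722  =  829/4722 = 0.18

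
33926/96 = 16963/48 = 353.40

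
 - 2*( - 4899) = 9798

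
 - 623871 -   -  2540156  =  1916285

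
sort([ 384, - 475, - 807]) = [-807,- 475, 384] 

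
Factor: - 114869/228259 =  - 233/463 = - 233^1 * 463^( - 1 )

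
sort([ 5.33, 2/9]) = [ 2/9,5.33]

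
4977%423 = 324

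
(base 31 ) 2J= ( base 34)2d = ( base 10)81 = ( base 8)121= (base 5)311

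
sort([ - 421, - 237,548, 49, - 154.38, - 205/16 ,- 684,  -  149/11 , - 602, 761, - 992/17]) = [ - 684, - 602, - 421, - 237,  -  154.38,- 992/17 ,  -  149/11, - 205/16, 49, 548,761] 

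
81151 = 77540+3611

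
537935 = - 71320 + 609255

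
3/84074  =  3/84074 =0.00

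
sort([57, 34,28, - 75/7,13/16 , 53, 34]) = [ - 75/7 , 13/16,28, 34,34 , 53, 57]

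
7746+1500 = 9246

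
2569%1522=1047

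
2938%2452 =486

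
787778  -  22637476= - 21849698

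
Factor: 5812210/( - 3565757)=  - 2^1*5^1*13^( - 1) *103^( - 1)*359^1*1619^1*2663^ (-1)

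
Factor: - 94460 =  - 2^2*5^1 * 4723^1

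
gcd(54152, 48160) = 56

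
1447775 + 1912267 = 3360042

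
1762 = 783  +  979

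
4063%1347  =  22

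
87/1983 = 29/661 = 0.04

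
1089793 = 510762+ 579031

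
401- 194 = 207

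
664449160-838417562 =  - 173968402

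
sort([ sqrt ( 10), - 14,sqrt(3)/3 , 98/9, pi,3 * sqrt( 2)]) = [-14,sqrt( 3 )/3, pi, sqrt(10),3*sqrt( 2 ),98/9] 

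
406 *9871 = 4007626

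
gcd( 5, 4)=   1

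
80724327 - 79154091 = 1570236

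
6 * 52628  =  315768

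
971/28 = 971/28= 34.68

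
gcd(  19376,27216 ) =112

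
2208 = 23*96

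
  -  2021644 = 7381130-9402774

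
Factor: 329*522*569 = 2^1 * 3^2* 7^1*29^1*47^1*569^1 = 97718922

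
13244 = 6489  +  6755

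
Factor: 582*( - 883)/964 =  -2^( - 1 )*3^1*97^1*241^( - 1)  *  883^1 = - 256953/482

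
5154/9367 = 5154/9367 = 0.55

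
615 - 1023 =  - 408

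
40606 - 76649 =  - 36043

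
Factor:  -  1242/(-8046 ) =23/149 = 23^1*149^( - 1 )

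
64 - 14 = 50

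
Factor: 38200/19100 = 2 = 2^1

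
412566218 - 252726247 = 159839971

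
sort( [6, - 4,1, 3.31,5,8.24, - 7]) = [ - 7,-4,  1,3.31,5,  6 , 8.24]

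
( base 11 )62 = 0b1000100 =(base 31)26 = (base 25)2I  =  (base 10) 68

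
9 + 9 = 18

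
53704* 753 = 40439112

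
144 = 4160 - 4016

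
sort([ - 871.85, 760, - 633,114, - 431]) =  [-871.85, - 633, - 431,114,760]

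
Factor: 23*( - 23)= - 529  =  - 23^2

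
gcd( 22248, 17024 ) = 8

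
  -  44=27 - 71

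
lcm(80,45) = 720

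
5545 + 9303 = 14848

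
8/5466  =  4/2733 = 0.00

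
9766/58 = 168 + 11/29 = 168.38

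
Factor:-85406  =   - 2^1*42703^1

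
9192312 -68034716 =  - 58842404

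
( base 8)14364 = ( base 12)3844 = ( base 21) EA4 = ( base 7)24424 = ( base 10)6388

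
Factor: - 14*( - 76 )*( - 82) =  - 2^4*7^1*19^1*41^1=- 87248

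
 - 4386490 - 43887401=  - 48273891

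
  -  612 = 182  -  794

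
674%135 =134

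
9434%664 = 138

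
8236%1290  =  496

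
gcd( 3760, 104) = 8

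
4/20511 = 4/20511 = 0.00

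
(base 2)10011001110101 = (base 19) 1853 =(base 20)14c5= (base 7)40463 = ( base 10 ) 9845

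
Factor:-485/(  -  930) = 2^(-1 )*3^( - 1 )* 31^(-1 )*97^1= 97/186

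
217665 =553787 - 336122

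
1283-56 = 1227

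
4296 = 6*716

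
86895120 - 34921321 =51973799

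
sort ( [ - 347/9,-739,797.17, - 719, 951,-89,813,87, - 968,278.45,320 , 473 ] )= [ - 968, - 739, - 719, - 89,  -  347/9, 87,  278.45,320, 473,797.17, 813,951 ] 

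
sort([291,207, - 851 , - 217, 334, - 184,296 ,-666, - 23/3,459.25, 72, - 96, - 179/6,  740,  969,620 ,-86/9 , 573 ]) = [-851, - 666, - 217, - 184 ,-96,  -  179/6 ,-86/9,-23/3, 72, 207, 291, 296,334,459.25 , 573, 620, 740,969 ] 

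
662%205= 47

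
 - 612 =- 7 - 605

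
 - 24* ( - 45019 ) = 1080456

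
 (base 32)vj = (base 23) 1KM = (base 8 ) 1763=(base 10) 1011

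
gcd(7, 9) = 1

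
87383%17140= 1683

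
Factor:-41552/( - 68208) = 53/87 = 3^(-1) * 29^(-1 ) *53^1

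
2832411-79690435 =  - 76858024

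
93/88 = 1+ 5/88 =1.06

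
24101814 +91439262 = 115541076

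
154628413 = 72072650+82555763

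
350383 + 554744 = 905127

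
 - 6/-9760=3/4880 = 0.00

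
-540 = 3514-4054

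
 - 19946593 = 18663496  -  38610089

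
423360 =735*576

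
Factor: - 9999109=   -  47^1 * 79^1*2693^1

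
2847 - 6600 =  - 3753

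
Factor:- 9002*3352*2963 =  - 89407647952 = -2^4*7^1*419^1*643^1*2963^1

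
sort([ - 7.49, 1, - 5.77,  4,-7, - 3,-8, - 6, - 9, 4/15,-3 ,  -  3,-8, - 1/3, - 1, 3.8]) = [  -  9,-8, -8, - 7.49, - 7, - 6, - 5.77, - 3,  -  3, - 3,- 1, - 1/3, 4/15,1, 3.8, 4 ]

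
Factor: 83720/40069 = 2^3*5^1*7^1 * 13^1 * 17^ (-1)*23^1* 2357^( - 1 ) 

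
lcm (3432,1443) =126984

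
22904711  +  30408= 22935119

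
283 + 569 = 852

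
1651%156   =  91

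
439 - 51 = 388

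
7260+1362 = 8622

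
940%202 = 132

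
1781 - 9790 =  - 8009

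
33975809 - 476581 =33499228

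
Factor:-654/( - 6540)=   1/10 =2^(-1 )*5^( - 1 ) 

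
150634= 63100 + 87534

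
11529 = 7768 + 3761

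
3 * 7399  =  22197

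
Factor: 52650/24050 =81/37 = 3^4 * 37^( - 1 )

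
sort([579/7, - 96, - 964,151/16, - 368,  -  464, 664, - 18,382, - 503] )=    [ - 964,  -  503, - 464,- 368, - 96, - 18, 151/16,579/7,382,  664 ] 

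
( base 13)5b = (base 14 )56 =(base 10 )76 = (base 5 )301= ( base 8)114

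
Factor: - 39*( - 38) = 1482 =2^1*3^1 *13^1*19^1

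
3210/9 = 356+2/3 = 356.67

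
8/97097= 8/97097= 0.00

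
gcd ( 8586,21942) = 954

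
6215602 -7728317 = - 1512715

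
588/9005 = 588/9005 = 0.07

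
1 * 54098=54098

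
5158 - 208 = 4950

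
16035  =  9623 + 6412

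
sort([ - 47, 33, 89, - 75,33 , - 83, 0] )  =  [  -  83 , - 75,  -  47,0 , 33, 33,89 ] 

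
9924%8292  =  1632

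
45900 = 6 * 7650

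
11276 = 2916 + 8360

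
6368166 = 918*6937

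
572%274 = 24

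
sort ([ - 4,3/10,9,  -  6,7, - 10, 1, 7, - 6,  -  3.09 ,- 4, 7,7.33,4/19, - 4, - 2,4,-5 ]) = [-10,-6,  -  6, - 5, - 4, - 4, - 4, - 3.09, -2 , 4/19 , 3/10, 1,4,7, 7,7,7.33, 9 ] 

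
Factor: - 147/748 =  - 2^ ( - 2 )*3^1*7^2 * 11^(-1) * 17^( - 1)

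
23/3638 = 23/3638 = 0.01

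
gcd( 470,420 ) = 10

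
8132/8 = 2033/2 = 1016.50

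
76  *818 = 62168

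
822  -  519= 303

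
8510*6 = 51060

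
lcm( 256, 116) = 7424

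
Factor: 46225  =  5^2*43^2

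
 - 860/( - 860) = 1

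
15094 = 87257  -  72163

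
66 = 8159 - 8093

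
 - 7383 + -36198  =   - 43581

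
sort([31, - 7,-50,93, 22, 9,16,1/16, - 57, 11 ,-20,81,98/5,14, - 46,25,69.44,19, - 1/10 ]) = [ - 57, -50, - 46, - 20, - 7, - 1/10,1/16,9 , 11, 14,  16,19 , 98/5,22 , 25,31, 69.44,81,93 ] 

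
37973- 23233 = 14740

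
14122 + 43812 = 57934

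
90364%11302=11250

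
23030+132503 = 155533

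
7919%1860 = 479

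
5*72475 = 362375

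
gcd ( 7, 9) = 1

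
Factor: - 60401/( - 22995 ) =3^ ( -2 ) * 5^(-1)*7^( - 1)*11^1*17^2*19^1*73^ ( - 1) 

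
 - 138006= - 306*451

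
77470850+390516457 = 467987307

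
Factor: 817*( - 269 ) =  - 19^1 * 43^1*269^1 = - 219773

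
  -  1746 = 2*( - 873 ) 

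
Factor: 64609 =64609^1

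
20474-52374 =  - 31900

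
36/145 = 36/145 = 0.25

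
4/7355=4/7355 = 0.00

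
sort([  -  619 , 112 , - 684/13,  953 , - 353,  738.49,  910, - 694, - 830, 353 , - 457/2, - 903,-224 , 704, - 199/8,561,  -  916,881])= [ - 916, - 903, - 830 , - 694, - 619,-353, - 457/2, - 224, -684/13, - 199/8, 112,353, 561,704 , 738.49, 881, 910,953]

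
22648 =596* 38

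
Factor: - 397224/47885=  -2^3 * 3^4 * 5^( - 1 )*61^(-1 )* 157^( - 1 )  *  613^1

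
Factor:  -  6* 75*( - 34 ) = 15300=2^2 * 3^2*5^2 * 17^1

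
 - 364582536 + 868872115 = 504289579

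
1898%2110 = 1898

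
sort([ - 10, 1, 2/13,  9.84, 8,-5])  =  [ - 10, - 5,2/13 , 1, 8, 9.84 ]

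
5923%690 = 403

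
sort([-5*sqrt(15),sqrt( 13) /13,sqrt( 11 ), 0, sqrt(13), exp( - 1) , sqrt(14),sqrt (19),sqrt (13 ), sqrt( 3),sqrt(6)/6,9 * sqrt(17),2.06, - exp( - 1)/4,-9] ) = [-5*sqrt(15), - 9, -exp( - 1)/4,0,sqrt ( 13 )/13, exp( - 1),sqrt (6) /6,sqrt(3) , 2.06,sqrt(11),sqrt( 13 ), sqrt( 13),sqrt(14 ),sqrt ( 19),9*sqrt(17) ] 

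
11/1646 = 11/1646 = 0.01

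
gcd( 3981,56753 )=1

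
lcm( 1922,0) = 0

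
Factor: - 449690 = -2^1* 5^1* 193^1*233^1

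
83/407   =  83/407=0.20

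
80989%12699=4795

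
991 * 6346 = 6288886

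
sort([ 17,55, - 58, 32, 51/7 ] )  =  [ - 58, 51/7, 17,32, 55]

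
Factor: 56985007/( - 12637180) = - 2^( - 2) * 5^( - 1 )*23^1*631859^(  -  1)*2477609^1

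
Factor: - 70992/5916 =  - 12 = -2^2*3^1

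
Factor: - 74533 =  - 73^1*1021^1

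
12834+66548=79382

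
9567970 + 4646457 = 14214427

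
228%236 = 228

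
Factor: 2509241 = 7^2*41^1*1249^1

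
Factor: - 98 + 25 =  - 73^1 = -73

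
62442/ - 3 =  -20814/1 =- 20814.00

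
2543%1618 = 925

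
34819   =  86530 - 51711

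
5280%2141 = 998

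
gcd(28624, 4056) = 8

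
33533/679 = 33533/679 = 49.39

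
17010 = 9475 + 7535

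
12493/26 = 480 + 1/2 = 480.50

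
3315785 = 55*60287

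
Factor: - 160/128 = - 2^( - 2) * 5^1 = - 5/4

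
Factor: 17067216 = 2^4*3^1*43^1*8269^1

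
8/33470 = 4/16735 = 0.00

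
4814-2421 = 2393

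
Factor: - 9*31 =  - 279 = - 3^2 * 31^1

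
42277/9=4697+4/9 = 4697.44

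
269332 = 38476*7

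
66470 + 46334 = 112804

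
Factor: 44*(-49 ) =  - 2^2*7^2*11^1 = - 2156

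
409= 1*409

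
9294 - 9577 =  - 283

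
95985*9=863865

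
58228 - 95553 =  - 37325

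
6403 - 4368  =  2035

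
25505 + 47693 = 73198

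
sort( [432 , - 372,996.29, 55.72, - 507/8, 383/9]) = [ - 372, - 507/8 , 383/9, 55.72, 432, 996.29 ]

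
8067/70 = 115 + 17/70 =115.24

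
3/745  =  3/745 = 0.00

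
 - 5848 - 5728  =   - 11576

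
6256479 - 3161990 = 3094489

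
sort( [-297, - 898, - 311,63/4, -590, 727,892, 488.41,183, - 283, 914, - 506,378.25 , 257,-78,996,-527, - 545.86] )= [  -  898,-590, - 545.86,-527,-506,-311, - 297, - 283, - 78,63/4, 183,257,378.25, 488.41,727 , 892, 914, 996]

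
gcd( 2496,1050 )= 6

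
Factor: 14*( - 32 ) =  - 448 = -  2^6*7^1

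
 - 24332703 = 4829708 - 29162411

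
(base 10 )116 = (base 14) 84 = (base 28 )44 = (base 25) 4G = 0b1110100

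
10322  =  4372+5950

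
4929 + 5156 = 10085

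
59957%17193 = 8378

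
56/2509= 56/2509=0.02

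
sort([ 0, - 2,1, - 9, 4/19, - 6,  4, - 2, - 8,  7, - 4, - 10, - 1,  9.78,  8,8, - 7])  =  [ - 10 , - 9 ,-8 , - 7, - 6 ,  -  4,  -  2, - 2, - 1,0,4/19,  1,  4, 7,8, 8,9.78 ]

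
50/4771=50/4771  =  0.01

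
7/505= 7/505 = 0.01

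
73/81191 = 73/81191 =0.00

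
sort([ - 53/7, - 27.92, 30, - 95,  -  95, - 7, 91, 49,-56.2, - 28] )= [-95, - 95, - 56.2, - 28,-27.92,-53/7,  -  7, 30, 49,91]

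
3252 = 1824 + 1428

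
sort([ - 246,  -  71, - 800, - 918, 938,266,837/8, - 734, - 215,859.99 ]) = [ - 918, -800 , - 734, - 246, - 215  ,  -  71 , 837/8 , 266, 859.99, 938]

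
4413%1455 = 48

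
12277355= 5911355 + 6366000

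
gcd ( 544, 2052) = 4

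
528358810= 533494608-5135798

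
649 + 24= 673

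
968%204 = 152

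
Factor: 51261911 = 51261911^1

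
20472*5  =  102360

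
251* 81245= 20392495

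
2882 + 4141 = 7023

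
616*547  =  336952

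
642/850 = 321/425 = 0.76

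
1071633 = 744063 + 327570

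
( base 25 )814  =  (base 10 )5029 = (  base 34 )4bv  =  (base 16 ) 13A5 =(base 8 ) 11645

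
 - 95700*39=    - 3732300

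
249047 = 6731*37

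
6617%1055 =287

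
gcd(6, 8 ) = 2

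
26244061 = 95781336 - 69537275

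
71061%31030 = 9001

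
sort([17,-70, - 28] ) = [ - 70, - 28, 17]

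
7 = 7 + 0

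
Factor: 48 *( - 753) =  -  2^4*3^2*251^1 = - 36144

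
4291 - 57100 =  - 52809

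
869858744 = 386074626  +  483784118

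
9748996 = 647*15068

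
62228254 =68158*913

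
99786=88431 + 11355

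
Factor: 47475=3^2*5^2 *211^1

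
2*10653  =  21306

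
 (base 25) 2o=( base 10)74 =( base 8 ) 112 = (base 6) 202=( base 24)32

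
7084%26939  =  7084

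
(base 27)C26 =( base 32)8j8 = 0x2268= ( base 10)8808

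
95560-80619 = 14941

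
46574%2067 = 1100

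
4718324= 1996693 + 2721631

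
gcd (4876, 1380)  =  92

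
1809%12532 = 1809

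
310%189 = 121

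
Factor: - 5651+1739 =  - 2^3 * 3^1 * 163^1 = - 3912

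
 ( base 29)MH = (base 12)467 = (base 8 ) 1217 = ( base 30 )lp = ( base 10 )655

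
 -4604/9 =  - 512 + 4/9=- 511.56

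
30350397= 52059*583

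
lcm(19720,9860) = 19720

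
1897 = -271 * (-7)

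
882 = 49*18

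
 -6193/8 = -6193/8 = - 774.12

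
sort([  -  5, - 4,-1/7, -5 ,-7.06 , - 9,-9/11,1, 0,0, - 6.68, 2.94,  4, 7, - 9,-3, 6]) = [ - 9 , - 9,  -  7.06 , - 6.68, -5, - 5,  -  4, - 3 , - 9/11, - 1/7, 0, 0, 1,2.94,4,6,  7 ] 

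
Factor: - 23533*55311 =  - 1301633763 = - 3^1*101^1*103^1*179^1*233^1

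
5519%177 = 32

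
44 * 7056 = 310464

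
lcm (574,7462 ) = 7462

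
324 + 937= 1261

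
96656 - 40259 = 56397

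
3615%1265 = 1085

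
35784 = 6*5964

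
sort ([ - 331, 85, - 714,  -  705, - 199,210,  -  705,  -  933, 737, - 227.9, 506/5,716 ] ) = [  -  933 , - 714 ,  -  705, - 705 ,  -  331, - 227.9,-199,  85, 506/5, 210, 716, 737]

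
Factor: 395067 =3^1*19^1*29^1*239^1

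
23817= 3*7939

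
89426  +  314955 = 404381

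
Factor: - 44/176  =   - 2^( - 2) = - 1/4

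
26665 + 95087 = 121752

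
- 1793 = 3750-5543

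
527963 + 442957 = 970920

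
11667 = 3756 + 7911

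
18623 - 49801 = -31178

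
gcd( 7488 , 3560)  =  8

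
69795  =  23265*3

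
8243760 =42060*196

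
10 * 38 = 380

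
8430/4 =4215/2= 2107.50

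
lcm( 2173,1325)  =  54325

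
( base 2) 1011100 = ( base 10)92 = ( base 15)62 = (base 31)2u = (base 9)112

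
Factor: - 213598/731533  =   - 2^1*7^1 * 19^1*  911^( - 1) = -266/911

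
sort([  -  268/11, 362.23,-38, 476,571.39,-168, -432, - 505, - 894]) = [  -  894, - 505, - 432,-168, - 38,-268/11,362.23,476,  571.39]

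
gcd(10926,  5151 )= 3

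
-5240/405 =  - 1048/81  =  -  12.94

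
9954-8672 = 1282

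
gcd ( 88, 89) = 1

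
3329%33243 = 3329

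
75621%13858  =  6331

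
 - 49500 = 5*( - 9900)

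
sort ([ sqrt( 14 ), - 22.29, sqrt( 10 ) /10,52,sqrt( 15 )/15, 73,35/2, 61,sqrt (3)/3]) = [ - 22.29, sqrt(15)/15, sqrt (10) /10 , sqrt( 3)/3,sqrt( 14 ),35/2,52, 61,73]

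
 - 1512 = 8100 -9612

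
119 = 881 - 762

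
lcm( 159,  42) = 2226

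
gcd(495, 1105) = 5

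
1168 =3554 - 2386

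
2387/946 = 217/86 = 2.52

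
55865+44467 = 100332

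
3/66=1/22 = 0.05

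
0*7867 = 0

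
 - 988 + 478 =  - 510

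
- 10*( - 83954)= 839540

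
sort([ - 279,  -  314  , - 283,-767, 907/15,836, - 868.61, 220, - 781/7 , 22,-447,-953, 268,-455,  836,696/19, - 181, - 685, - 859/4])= [ - 953, - 868.61, - 767,  -  685, - 455, - 447, - 314, - 283, - 279, - 859/4, -181,-781/7,22, 696/19,  907/15,220,268,836,836] 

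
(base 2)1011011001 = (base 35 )kt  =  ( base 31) NG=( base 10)729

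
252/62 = 4 + 2/31 =4.06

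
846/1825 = 846/1825= 0.46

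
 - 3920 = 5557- 9477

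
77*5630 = 433510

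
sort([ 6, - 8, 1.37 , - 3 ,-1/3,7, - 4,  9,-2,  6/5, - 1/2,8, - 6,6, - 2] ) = [ - 8, - 6, - 4, - 3, - 2,-2, - 1/2, - 1/3, 6/5,1.37, 6,6,  7,8,9 ]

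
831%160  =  31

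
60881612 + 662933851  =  723815463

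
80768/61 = 80768/61 = 1324.07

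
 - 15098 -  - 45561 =30463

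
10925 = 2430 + 8495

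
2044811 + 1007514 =3052325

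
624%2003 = 624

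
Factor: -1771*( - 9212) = 16314452=2^2*7^3 * 11^1*23^1 * 47^1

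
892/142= 6 + 20/71 = 6.28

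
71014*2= 142028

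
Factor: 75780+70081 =145861 = 145861^1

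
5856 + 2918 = 8774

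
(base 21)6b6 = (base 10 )2883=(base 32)2q3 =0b101101000011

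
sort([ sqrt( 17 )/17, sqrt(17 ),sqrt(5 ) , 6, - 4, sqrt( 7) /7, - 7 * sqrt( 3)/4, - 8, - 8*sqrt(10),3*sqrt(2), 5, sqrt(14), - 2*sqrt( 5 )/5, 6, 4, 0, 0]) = [ - 8  *  sqrt(10 ), - 8,-4,- 7 * sqrt(3 ) /4,-2 *sqrt(5) /5, 0,0 , sqrt( 17) /17 , sqrt(7)/7, sqrt( 5), sqrt(14), 4,sqrt (17), 3* sqrt( 2),5,6,6] 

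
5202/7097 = 5202/7097 = 0.73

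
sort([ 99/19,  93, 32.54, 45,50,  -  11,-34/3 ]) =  [  -  34/3 , - 11, 99/19, 32.54, 45,  50,93 ] 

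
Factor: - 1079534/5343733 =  - 2^1*17^1*709^( - 1)*7537^( - 1 )*31751^1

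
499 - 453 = 46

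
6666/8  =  3333/4 = 833.25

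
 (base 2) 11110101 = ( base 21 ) BE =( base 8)365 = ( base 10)245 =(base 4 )3311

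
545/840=109/168 = 0.65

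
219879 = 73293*3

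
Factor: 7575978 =2^1*3^1 *263^1*4801^1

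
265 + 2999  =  3264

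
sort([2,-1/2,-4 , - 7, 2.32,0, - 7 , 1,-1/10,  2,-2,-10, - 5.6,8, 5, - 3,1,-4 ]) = [-10, - 7  , - 7 ,  -  5.6,  -  4, - 4,-3,-2 , - 1/2,-1/10, 0,1, 1, 2,2,2.32 , 5,8]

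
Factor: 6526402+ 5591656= 2^1 * 6059029^1 = 12118058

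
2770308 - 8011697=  - 5241389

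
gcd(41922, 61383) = 3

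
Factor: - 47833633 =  - 179^1*267227^1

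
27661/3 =27661/3=9220.33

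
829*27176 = 22528904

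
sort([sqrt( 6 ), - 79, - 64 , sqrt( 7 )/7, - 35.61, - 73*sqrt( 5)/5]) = [ - 79, - 64, - 35.61,-73 * sqrt(5 ) /5,sqrt ( 7) /7,sqrt (6) ]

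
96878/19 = 5098 + 16/19 = 5098.84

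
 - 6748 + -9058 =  -15806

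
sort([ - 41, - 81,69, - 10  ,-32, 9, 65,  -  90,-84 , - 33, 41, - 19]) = [ - 90, - 84,  -  81 , - 41, - 33, - 32, - 19, - 10,  9,41, 65,  69 ]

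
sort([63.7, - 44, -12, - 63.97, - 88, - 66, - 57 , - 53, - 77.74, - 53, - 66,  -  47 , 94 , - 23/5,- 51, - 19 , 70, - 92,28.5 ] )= [ - 92  , - 88,  -  77.74,-66,-66, - 63.97,-57,-53, - 53, - 51, - 47, - 44, - 19, - 12, - 23/5, 28.5, 63.7, 70, 94 ]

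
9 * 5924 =53316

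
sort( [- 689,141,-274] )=[- 689, - 274 , 141]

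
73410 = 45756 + 27654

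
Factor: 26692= 2^2*6673^1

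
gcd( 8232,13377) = 1029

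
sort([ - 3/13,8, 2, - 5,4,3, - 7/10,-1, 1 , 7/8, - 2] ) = [ - 5,-2,-1, - 7/10, - 3/13,  7/8,1,2,3,4,8 ] 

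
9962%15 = 2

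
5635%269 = 255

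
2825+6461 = 9286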